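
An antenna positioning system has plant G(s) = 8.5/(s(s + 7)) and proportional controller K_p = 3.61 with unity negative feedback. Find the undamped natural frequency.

ω_n = 5.54 rad/s

The closed-loop denominator is s(s+7) + 3.61·8.5 = s² + 7s + 30.68.
Matching s² + 2ζω_n s + ω_n²: ω_n = √30.68 = 5.539 rad/s and 2ζω_n = 7, so ζ = 7/(2·5.539) = 0.632.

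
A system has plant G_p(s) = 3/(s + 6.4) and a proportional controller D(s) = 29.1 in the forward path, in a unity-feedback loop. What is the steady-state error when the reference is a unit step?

0.0683

The loop is type 0. Static position error constant K_pos = D(0)·G_p(0) = 29.1·0.4688 = 13.64.
Steady-state error to a unit step: e_ss = 1/(1+K_pos) = 1/14.64 = 0.0683.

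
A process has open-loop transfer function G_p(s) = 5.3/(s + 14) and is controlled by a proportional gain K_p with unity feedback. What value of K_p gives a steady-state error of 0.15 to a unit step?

K_p = 15

The loop is type 0, so e_ss(step) = 1/(1 + K_pos) with K_pos = K_p·G_p(0).
G_p(0) = 0.3786. Require 1/(1 + K_p·0.3786) = 0.15, so 1 + 0.3786·K_p = 6.667.
K_p = (6.667 − 1)/0.3786 = 15.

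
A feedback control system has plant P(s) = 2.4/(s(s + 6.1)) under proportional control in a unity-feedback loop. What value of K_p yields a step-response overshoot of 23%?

From %OS = 100·exp(−πζ/√(1−ζ²)) = 23%, ζ = −ln(0.23)/√(π²+ln²(0.23)) = 0.4237.
Characteristic equation s² + 6.1s + 2.4K_p = 0 gives ζ = 6.1/(2√(2.4K_p)).
Setting ζ = 0.4237: √(2.4K_p) = 6.1/(2·0.4237) = 7.198, so K_p = 51.81/2.4 = 21.6.

K_p = 21.6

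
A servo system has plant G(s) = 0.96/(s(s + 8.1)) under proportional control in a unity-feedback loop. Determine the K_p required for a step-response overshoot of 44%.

K_p = 267

From %OS = 100·exp(−πζ/√(1−ζ²)) = 44%, ζ = −ln(0.44)/√(π²+ln²(0.44)) = 0.2528.
Characteristic equation s² + 8.1s + 0.96K_p = 0 gives ζ = 8.1/(2√(0.96K_p)).
Setting ζ = 0.2528: √(0.96K_p) = 8.1/(2·0.2528) = 16.02, so K_p = 256.6/0.96 = 267.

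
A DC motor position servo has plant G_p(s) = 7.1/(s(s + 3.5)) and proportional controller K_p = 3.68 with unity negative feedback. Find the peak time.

T_p = 0.654 s

The closed-loop denominator s² + 3.5s + 26.13 gives ω_n = √26.13 = 5.112 and ζ = 3.5/(2ω_n) = 0.3424.
Damped frequency ω_d = ω_n√(1−ζ²) = 4.803 rad/s, so peak time T_p = π/ω_d = 0.654 s.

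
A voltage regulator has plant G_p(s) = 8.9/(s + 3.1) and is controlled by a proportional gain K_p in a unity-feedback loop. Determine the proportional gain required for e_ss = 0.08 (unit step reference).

K_p = 4.01

Steady-state error for a unit step on this type-0 loop is 1/(1 + K_p·G_p(0)).
G_p(0) = 2.871. Require 1/(1 + K_p·2.871) = 0.08, so 1 + 2.871·K_p = 12.5.
K_p = (12.5 − 1)/2.871 = 4.01.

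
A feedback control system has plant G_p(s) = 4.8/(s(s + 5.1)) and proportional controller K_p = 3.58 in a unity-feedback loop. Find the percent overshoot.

8.62%

Closed-loop characteristic equation: s² + 5.1s + 17.18 = 0, so ω_n = 4.145 rad/s and ζ = 5.1/(2·4.145) = 0.6151.
%OS = 100·exp(−πζ/√(1−ζ²)) = 100·exp(−π·0.6151/√0.6216) = 8.62%.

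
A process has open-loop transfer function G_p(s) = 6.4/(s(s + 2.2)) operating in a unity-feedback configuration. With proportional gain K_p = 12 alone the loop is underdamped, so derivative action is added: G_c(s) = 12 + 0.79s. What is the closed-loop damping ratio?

ζ = 0.414

Forward path: (12 + 0.79s)·6.4/(s(s+2.2)). The closed-loop characteristic equation is s² + (2.2 + 6.4·0.79)s + 6.4·12 = 0.
That is s² + 7.256s + 76.8 = 0, so ω_n = 8.764 rad/s and ζ = 7.256/(2·8.764) = 0.414.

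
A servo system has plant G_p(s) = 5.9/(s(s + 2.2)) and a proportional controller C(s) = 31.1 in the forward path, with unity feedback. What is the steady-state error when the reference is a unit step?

0

The open loop C(s)G_p(s) has a pole at the origin (type 1), so the static position error constant is infinite and e_ss = 1/(1+∞) = 0.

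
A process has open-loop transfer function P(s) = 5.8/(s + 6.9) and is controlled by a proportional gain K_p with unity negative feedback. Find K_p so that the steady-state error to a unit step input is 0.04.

For a type-0 loop with proportional control, e_ss = 1/(1 + K_p·P(0)).
P(0) = 0.8406. Require 1/(1 + K_p·0.8406) = 0.04, so 1 + 0.8406·K_p = 25.
K_p = (25 − 1)/0.8406 = 28.6.

K_p = 28.6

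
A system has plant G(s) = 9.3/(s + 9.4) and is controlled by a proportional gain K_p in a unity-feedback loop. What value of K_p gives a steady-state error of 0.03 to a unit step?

K_p = 32.7

The loop is type 0, so e_ss(step) = 1/(1 + K_pos) with K_pos = K_p·G(0).
G(0) = 0.9894. Require 1/(1 + K_p·0.9894) = 0.03, so 1 + 0.9894·K_p = 33.33.
K_p = (33.33 − 1)/0.9894 = 32.7.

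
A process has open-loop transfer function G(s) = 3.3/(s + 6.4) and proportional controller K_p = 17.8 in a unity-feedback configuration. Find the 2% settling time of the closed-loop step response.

T_s ≈ 0.0614 s

Closed-loop transfer function: T(s) = K_p·G(s)/(1 + K_p·G(s)) = 58.74/(s + 6.4 + 58.74) = 58.74/(s + 65.14).
Time constant τ = 1/65.14 = 0.01535 s, so the 2% settling time is about 4τ = 0.0614 s.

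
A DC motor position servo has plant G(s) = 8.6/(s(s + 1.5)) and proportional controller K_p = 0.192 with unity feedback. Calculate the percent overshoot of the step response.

10.5%

From 1 + K_pG(s) = 0: s² + 1.5s + 1.651 = 0 ⇒ ω_n = 1.285, ζ = 0.5837.
%OS = 100·exp(−πζ/√(1−ζ²)) = 100·exp(−π·0.5837/√0.6593) = 10.5%.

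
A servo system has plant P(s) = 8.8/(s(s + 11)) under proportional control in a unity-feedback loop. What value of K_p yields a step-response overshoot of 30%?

From %OS = 100·exp(−πζ/√(1−ζ²)) = 30%, ζ = −ln(0.3)/√(π²+ln²(0.3)) = 0.3579.
Characteristic equation s² + 11s + 8.8K_p = 0 gives ζ = 11/(2√(8.8K_p)).
Setting ζ = 0.3579: √(8.8K_p) = 11/(2·0.3579) = 15.37, so K_p = 236.2/8.8 = 26.8.

K_p = 26.8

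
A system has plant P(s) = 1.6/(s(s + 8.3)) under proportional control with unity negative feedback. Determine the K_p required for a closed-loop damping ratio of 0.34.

Closed-loop characteristic equation: s² + 8.3s + K_p·1.6 = 0.
So ω_n = √(1.6K_p) and 2ζω_n = 8.3, giving ζ = 8.3/(2√(1.6K_p)).
Setting ζ = 0.34: √(1.6K_p) = 8.3/(2·0.34) = 12.21, so K_p = 149/1.6 = 93.1.

K_p = 93.1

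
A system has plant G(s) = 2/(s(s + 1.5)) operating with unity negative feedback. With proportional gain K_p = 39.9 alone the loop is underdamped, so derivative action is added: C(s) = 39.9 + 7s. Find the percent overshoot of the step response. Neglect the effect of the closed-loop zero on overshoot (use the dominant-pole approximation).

0.417%

Forward path: (39.9 + 7s)·2/(s(s+1.5)). The closed-loop characteristic equation is s² + (1.5 + 2·7)s + 2·39.9 = 0.
That is s² + 15.5s + 79.8 = 0, so ω_n = 8.933 rad/s and ζ = 15.5/(2·8.933) = 0.8676.
%OS = 100·exp(−πζ/√(1−ζ²)) = 0.417%.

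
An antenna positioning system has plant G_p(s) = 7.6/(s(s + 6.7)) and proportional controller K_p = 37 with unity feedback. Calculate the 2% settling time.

T_s ≈ 1.19 s

The closed-loop denominator s² + 6.7s + 281.2 gives ω_n = √281.2 = 16.77 and ζ = 6.7/(2ω_n) = 0.1998.
2% settling time T_s ≈ 4/(ζω_n) = 4/3.35 = 1.19 s.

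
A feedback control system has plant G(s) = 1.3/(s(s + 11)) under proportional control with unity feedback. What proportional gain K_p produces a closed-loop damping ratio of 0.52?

Closed-loop characteristic equation: s² + 11s + K_p·1.3 = 0.
So ω_n = √(1.3K_p) and 2ζω_n = 11, giving ζ = 11/(2√(1.3K_p)).
Setting ζ = 0.52: √(1.3K_p) = 11/(2·0.52) = 10.58, so K_p = 111.9/1.3 = 86.1.

K_p = 86.1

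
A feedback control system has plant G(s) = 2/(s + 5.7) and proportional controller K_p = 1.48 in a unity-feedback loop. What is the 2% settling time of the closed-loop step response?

T_s ≈ 0.462 s

Closed-loop transfer function: T(s) = K_p·G(s)/(1 + K_p·G(s)) = 2.96/(s + 5.7 + 2.96) = 2.96/(s + 8.66).
Time constant τ = 1/8.66 = 0.1155 s, so the 2% settling time is about 4τ = 0.462 s.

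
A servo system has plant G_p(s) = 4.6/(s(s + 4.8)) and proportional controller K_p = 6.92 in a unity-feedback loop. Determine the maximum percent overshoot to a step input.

Closed-loop characteristic equation: s² + 4.8s + 31.83 = 0, so ω_n = 5.642 rad/s and ζ = 4.8/(2·5.642) = 0.4254.
%OS = 100·exp(−πζ/√(1−ζ²)) = 100·exp(−π·0.4254/√0.8191) = 22.8%.

22.8%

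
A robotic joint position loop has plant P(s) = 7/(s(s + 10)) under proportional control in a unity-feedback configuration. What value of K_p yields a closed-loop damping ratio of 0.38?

Closed-loop characteristic equation: s² + 10s + K_p·7 = 0.
So ω_n = √(7K_p) and 2ζω_n = 10, giving ζ = 10/(2√(7K_p)).
Setting ζ = 0.38: √(7K_p) = 10/(2·0.38) = 13.16, so K_p = 173.1/7 = 24.7.

K_p = 24.7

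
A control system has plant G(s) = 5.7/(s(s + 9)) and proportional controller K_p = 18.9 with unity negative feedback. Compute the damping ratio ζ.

1 + K_p·G(s) = 0 gives s² + 9s + 107.7 = 0.
So ω_n² = 107.7 ⇒ ω_n = 10.38 rad/s, and ζ = 9/(2ω_n) = 0.434.

ζ = 0.434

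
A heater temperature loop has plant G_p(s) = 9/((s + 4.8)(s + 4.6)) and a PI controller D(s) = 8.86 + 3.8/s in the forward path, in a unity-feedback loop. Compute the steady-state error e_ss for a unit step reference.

The open loop D(s)G_p(s) has a pole at the origin (type 1), so the static position error constant is infinite and e_ss = 1/(1+∞) = 0.

0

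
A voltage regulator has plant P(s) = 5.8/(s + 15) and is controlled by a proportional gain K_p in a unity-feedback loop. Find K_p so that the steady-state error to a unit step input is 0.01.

Steady-state error for a unit step on this type-0 loop is 1/(1 + K_p·P(0)).
P(0) = 0.3867. Require 1/(1 + K_p·0.3867) = 0.01, so 1 + 0.3867·K_p = 100.
K_p = (100 − 1)/0.3867 = 256.

K_p = 256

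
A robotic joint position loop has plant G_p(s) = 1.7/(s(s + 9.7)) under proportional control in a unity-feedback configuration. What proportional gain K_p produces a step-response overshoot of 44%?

K_p = 216

From %OS = 100·exp(−πζ/√(1−ζ²)) = 44%, ζ = −ln(0.44)/√(π²+ln²(0.44)) = 0.2528.
Characteristic equation s² + 9.7s + 1.7K_p = 0 gives ζ = 9.7/(2√(1.7K_p)).
Setting ζ = 0.2528: √(1.7K_p) = 9.7/(2·0.2528) = 19.18, so K_p = 368/1.7 = 216.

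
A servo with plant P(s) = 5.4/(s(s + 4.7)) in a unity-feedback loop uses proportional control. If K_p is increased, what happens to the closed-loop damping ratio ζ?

ζ = 4.7/(2√(5.4K_p)); increasing K_p raises the denominator, so ζ falls.

decrease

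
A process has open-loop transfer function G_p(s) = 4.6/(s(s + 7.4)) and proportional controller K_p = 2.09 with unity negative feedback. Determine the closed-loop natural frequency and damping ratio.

ω_n = 3.1 rad/s, ζ = 1.19

With unity feedback the closed-loop characteristic equation is s² + 7.4s + 2.09·4.6 = s² + 7.4s + 9.614 = 0.
Matching s² + 2ζω_n s + ω_n²: ω_n = √9.614 = 3.101 rad/s and 2ζω_n = 7.4, so ζ = 7.4/(2·3.101) = 1.19.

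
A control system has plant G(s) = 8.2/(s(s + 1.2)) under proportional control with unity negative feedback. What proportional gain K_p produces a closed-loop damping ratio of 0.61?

K_p = 0.118

Closed-loop characteristic equation: s² + 1.2s + K_p·8.2 = 0.
So ω_n = √(8.2K_p) and 2ζω_n = 1.2, giving ζ = 1.2/(2√(8.2K_p)).
Setting ζ = 0.61: √(8.2K_p) = 1.2/(2·0.61) = 0.9836, so K_p = 0.9675/8.2 = 0.118.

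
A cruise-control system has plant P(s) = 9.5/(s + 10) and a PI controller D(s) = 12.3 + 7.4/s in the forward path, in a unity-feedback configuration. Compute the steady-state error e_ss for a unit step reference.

The open loop D(s)P(s) has a pole at the origin (type 1), so the static position error constant is infinite and e_ss = 1/(1+∞) = 0.

0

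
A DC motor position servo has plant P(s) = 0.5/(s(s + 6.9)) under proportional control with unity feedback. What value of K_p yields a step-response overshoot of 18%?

K_p = 104

From %OS = 100·exp(−πζ/√(1−ζ²)) = 18%, ζ = −ln(0.18)/√(π²+ln²(0.18)) = 0.4791.
Characteristic equation s² + 6.9s + 0.5K_p = 0 gives ζ = 6.9/(2√(0.5K_p)).
Setting ζ = 0.4791: √(0.5K_p) = 6.9/(2·0.4791) = 7.201, so K_p = 51.85/0.5 = 104.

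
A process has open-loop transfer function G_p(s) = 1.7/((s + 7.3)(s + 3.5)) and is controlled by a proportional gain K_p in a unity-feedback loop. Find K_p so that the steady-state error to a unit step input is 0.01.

K_p = 1490

Steady-state error for a unit step on this type-0 loop is 1/(1 + K_p·G_p(0)).
G_p(0) = 0.06654. Require 1/(1 + K_p·0.06654) = 0.01, so 1 + 0.06654·K_p = 100.
K_p = (100 − 1)/0.06654 = 1490.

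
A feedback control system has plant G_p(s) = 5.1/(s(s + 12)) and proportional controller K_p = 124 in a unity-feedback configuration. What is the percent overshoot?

46.2%

The closed-loop denominator s² + 12s + 632.4 gives ω_n = √632.4 = 25.15 and ζ = 12/(2ω_n) = 0.2386.
%OS = 100·exp(−πζ/√(1−ζ²)) = 100·exp(−π·0.2386/√0.9431) = 46.2%.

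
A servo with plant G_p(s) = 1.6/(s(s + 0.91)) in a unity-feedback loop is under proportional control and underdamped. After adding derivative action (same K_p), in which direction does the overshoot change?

The derivative term adds K·K_d to the s-coefficient of the characteristic equation, raising 2ζω_n while ω_n is unchanged; ζ increases, so overshoot decreases.

decrease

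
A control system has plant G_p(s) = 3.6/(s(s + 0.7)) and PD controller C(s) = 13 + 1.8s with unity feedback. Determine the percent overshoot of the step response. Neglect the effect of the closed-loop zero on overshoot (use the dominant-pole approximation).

Forward path: (13 + 1.8s)·3.6/(s(s+0.7)). The closed-loop characteristic equation is s² + (0.7 + 3.6·1.8)s + 3.6·13 = 0.
That is s² + 7.18s + 46.8 = 0, so ω_n = 6.841 rad/s and ζ = 7.18/(2·6.841) = 0.5248.
%OS = 100·exp(−πζ/√(1−ζ²)) = 14.4%.

14.4%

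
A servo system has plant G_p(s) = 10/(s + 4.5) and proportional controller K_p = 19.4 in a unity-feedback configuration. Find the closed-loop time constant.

Closed-loop transfer function: T(s) = K_p·G_p(s)/(1 + K_p·G_p(s)) = 194/(s + 4.5 + 194) = 194/(s + 198.5).
Time constant τ = 1/198.5 = 0.00504 s.

τ = 0.00504 s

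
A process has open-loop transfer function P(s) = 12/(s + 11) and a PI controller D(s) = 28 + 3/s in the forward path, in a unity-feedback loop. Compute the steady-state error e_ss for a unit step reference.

The open loop D(s)P(s) has a pole at the origin (type 1), so the static position error constant is infinite and e_ss = 1/(1+∞) = 0.

0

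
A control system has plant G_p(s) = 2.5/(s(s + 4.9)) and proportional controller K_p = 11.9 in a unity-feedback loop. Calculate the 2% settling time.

Closed-loop characteristic equation: s² + 4.9s + 29.75 = 0, so ω_n = 5.454 rad/s and ζ = 4.9/(2·5.454) = 0.4492.
2% settling time T_s ≈ 4/(ζω_n) = 4/2.45 = 1.63 s.

T_s ≈ 1.63 s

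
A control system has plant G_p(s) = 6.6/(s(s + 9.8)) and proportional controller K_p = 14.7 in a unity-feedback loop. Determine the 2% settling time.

T_s ≈ 0.816 s

Closed-loop characteristic equation: s² + 9.8s + 97.02 = 0, so ω_n = 9.85 rad/s and ζ = 9.8/(2·9.85) = 0.4975.
2% settling time T_s ≈ 4/(ζω_n) = 4/4.9 = 0.816 s.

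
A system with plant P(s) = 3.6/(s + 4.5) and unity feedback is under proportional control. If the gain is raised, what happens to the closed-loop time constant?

The closed-loop bandwidth 4.5+K_p·3.6 grows with K_p, so τ shrinks.

decrease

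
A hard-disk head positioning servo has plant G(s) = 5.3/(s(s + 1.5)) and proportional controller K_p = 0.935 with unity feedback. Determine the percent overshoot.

The closed-loop denominator s² + 1.5s + 4.955 gives ω_n = √4.955 = 2.226 and ζ = 1.5/(2ω_n) = 0.3369.
%OS = 100·exp(−πζ/√(1−ζ²)) = 100·exp(−π·0.3369/√0.8865) = 32.5%.

32.5%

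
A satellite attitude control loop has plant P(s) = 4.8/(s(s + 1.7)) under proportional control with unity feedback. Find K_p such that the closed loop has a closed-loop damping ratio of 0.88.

Closed-loop characteristic equation: s² + 1.7s + K_p·4.8 = 0.
So ω_n = √(4.8K_p) and 2ζω_n = 1.7, giving ζ = 1.7/(2√(4.8K_p)).
Setting ζ = 0.88: √(4.8K_p) = 1.7/(2·0.88) = 0.9659, so K_p = 0.933/4.8 = 0.194.

K_p = 0.194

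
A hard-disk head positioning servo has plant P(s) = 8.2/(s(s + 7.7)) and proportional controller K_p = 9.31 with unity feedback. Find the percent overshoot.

From 1 + K_pP(s) = 0: s² + 7.7s + 76.34 = 0 ⇒ ω_n = 8.737, ζ = 0.4406.
%OS = 100·exp(−πζ/√(1−ζ²)) = 100·exp(−π·0.4406/√0.8058) = 21.4%.

21.4%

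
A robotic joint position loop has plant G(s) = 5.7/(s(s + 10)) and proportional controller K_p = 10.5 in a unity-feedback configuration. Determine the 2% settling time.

Closed-loop characteristic equation: s² + 10s + 59.85 = 0, so ω_n = 7.736 rad/s and ζ = 10/(2·7.736) = 0.6463.
2% settling time T_s ≈ 4/(ζω_n) = 4/5 = 0.8 s.

T_s ≈ 0.8 s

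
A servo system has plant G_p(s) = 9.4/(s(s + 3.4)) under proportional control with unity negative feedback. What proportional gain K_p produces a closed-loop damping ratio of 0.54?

Closed-loop characteristic equation: s² + 3.4s + K_p·9.4 = 0.
So ω_n = √(9.4K_p) and 2ζω_n = 3.4, giving ζ = 3.4/(2√(9.4K_p)).
Setting ζ = 0.54: √(9.4K_p) = 3.4/(2·0.54) = 3.148, so K_p = 9.911/9.4 = 1.05.

K_p = 1.05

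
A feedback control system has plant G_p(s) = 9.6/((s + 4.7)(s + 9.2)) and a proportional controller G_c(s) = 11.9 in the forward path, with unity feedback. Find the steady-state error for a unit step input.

The loop is type 0. Static position error constant K_pos = G_c(0)·G_p(0) = 11.9·0.222 = 2.642.
Steady-state error to a unit step: e_ss = 1/(1+K_pos) = 1/3.642 = 0.275.

0.275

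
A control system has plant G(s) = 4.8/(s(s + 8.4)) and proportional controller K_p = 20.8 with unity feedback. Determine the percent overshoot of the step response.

23.3%

Closed-loop characteristic equation: s² + 8.4s + 99.84 = 0, so ω_n = 9.992 rad/s and ζ = 8.4/(2·9.992) = 0.4203.
%OS = 100·exp(−πζ/√(1−ζ²)) = 100·exp(−π·0.4203/√0.8233) = 23.3%.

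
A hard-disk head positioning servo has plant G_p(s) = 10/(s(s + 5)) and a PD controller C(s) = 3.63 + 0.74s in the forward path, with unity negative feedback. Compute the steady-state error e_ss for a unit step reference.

The open loop C(s)G_p(s) has a pole at the origin (type 1), so the static position error constant is infinite and e_ss = 1/(1+∞) = 0.

0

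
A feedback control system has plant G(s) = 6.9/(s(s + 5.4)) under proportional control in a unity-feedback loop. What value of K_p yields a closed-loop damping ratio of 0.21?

Closed-loop characteristic equation: s² + 5.4s + K_p·6.9 = 0.
So ω_n = √(6.9K_p) and 2ζω_n = 5.4, giving ζ = 5.4/(2√(6.9K_p)).
Setting ζ = 0.21: √(6.9K_p) = 5.4/(2·0.21) = 12.86, so K_p = 165.3/6.9 = 24.

K_p = 24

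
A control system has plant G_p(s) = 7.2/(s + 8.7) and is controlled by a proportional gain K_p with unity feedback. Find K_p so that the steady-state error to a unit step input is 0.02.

The loop is type 0, so e_ss(step) = 1/(1 + K_pos) with K_pos = K_p·G_p(0).
G_p(0) = 0.8276. Require 1/(1 + K_p·0.8276) = 0.02, so 1 + 0.8276·K_p = 50.
K_p = (50 − 1)/0.8276 = 59.2.

K_p = 59.2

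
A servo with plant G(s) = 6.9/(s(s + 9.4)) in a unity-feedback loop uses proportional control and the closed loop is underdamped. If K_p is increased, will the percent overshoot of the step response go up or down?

Characteristic equation s² + 9.4s + K_p·6.9 = 0: raising K_p raises ω_n while 2ζω_n = 9.4 is fixed, so ζ falls and overshoot grows.

increase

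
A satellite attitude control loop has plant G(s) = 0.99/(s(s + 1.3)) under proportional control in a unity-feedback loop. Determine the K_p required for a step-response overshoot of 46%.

K_p = 7.41

From %OS = 100·exp(−πζ/√(1−ζ²)) = 46%, ζ = −ln(0.46)/√(π²+ln²(0.46)) = 0.24.
Characteristic equation s² + 1.3s + 0.99K_p = 0 gives ζ = 1.3/(2√(0.99K_p)).
Setting ζ = 0.24: √(0.99K_p) = 1.3/(2·0.24) = 2.709, so K_p = 7.338/0.99 = 7.41.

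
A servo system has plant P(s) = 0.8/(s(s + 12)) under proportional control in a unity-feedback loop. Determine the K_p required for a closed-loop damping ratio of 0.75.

Closed-loop characteristic equation: s² + 12s + K_p·0.8 = 0.
So ω_n = √(0.8K_p) and 2ζω_n = 12, giving ζ = 12/(2√(0.8K_p)).
Setting ζ = 0.75: √(0.8K_p) = 12/(2·0.75) = 8, so K_p = 64/0.8 = 80.

K_p = 80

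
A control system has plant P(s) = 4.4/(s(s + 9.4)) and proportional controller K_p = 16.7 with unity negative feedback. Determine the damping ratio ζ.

ζ = 0.548

1 + K_p·P(s) = 0 gives s² + 9.4s + 73.48 = 0.
Matching s² + 2ζω_n s + ω_n²: ω_n = √73.48 = 8.572 rad/s and 2ζω_n = 9.4, so ζ = 9.4/(2·8.572) = 0.548.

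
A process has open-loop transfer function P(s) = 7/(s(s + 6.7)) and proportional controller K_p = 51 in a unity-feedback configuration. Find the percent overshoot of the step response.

56.8%

Closed-loop characteristic equation: s² + 6.7s + 357 = 0, so ω_n = 18.89 rad/s and ζ = 6.7/(2·18.89) = 0.1773.
%OS = 100·exp(−πζ/√(1−ζ²)) = 100·exp(−π·0.1773/√0.9686) = 56.8%.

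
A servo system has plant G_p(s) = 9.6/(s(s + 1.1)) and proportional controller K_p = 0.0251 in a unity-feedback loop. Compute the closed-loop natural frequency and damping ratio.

ω_n = 0.491 rad/s, ζ = 1.12

1 + K_p·G_p(s) = 0 gives s² + 1.1s + 0.241 = 0.
Matching s² + 2ζω_n s + ω_n²: ω_n = √0.241 = 0.4909 rad/s and 2ζω_n = 1.1, so ζ = 1.1/(2·0.4909) = 1.12.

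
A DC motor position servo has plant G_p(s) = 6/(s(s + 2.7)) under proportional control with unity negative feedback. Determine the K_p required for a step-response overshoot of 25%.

K_p = 1.86

From %OS = 100·exp(−πζ/√(1−ζ²)) = 25%, ζ = −ln(0.25)/√(π²+ln²(0.25)) = 0.4037.
Characteristic equation s² + 2.7s + 6K_p = 0 gives ζ = 2.7/(2√(6K_p)).
Setting ζ = 0.4037: √(6K_p) = 2.7/(2·0.4037) = 3.344, so K_p = 11.18/6 = 1.86.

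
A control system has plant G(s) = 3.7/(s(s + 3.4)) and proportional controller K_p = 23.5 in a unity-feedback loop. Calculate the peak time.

T_p = 0.343 s

Closed-loop characteristic equation: s² + 3.4s + 86.95 = 0, so ω_n = 9.325 rad/s and ζ = 3.4/(2·9.325) = 0.1823.
Damped frequency ω_d = ω_n√(1−ζ²) = 9.168 rad/s, so peak time T_p = π/ω_d = 0.343 s.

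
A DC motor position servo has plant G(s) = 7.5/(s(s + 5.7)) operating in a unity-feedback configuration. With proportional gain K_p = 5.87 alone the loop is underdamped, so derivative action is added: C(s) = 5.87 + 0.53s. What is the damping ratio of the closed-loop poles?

ζ = 0.729

Forward path: (5.87 + 0.53s)·7.5/(s(s+5.7)). The closed-loop characteristic equation is s² + (5.7 + 7.5·0.53)s + 7.5·5.87 = 0.
That is s² + 9.675s + 44.02 = 0, so ω_n = 6.635 rad/s and ζ = 9.675/(2·6.635) = 0.7291.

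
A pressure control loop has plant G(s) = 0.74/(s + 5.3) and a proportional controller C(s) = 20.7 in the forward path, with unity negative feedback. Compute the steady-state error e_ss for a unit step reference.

The loop is type 0. Static position error constant K_pos = C(0)·G(0) = 20.7·0.1396 = 2.89.
Steady-state error to a unit step: e_ss = 1/(1+K_pos) = 1/3.89 = 0.257.

0.257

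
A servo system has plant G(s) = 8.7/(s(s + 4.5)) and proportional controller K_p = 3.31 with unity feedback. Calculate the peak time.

Closed-loop characteristic equation: s² + 4.5s + 28.8 = 0, so ω_n = 5.366 rad/s and ζ = 4.5/(2·5.366) = 0.4193.
Damped frequency ω_d = ω_n√(1−ζ²) = 4.872 rad/s, so peak time T_p = π/ω_d = 0.645 s.

T_p = 0.645 s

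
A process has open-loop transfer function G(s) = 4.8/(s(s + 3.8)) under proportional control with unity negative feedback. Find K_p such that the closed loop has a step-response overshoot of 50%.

K_p = 16.2

From %OS = 100·exp(−πζ/√(1−ζ²)) = 50%, ζ = −ln(0.5)/√(π²+ln²(0.5)) = 0.2155.
Characteristic equation s² + 3.8s + 4.8K_p = 0 gives ζ = 3.8/(2√(4.8K_p)).
Setting ζ = 0.2155: √(4.8K_p) = 3.8/(2·0.2155) = 8.819, so K_p = 77.77/4.8 = 16.2.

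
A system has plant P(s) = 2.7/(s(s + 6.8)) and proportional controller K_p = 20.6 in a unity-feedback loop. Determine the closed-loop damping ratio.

1 + K_p·P(s) = 0 gives s² + 6.8s + 55.62 = 0.
Matching s² + 2ζω_n s + ω_n²: ω_n = √55.62 = 7.458 rad/s and 2ζω_n = 6.8, so ζ = 6.8/(2·7.458) = 0.456.

ζ = 0.456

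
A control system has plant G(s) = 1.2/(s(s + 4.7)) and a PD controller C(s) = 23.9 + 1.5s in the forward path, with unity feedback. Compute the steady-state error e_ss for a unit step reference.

The open loop C(s)G(s) has a pole at the origin (type 1), so the static position error constant is infinite and e_ss = 1/(1+∞) = 0.

0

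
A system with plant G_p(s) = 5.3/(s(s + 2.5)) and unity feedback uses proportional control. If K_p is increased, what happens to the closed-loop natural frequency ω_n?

increase

ω_n = √(5.3·K_p), which grows with K_p.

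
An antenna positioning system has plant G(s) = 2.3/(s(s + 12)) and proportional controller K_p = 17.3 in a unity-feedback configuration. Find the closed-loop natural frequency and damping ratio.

1 + K_p·G(s) = 0 gives s² + 12s + 39.79 = 0.
So ω_n² = 39.79 ⇒ ω_n = 6.308 rad/s, and ζ = 12/(2ω_n) = 0.951.

ω_n = 6.31 rad/s, ζ = 0.951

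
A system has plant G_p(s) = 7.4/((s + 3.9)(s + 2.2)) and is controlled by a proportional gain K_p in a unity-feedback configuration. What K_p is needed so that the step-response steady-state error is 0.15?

K_p = 6.57

For a type-0 loop with proportional control, e_ss = 1/(1 + K_p·G_p(0)).
G_p(0) = 0.8625. Require 1/(1 + K_p·0.8625) = 0.15, so 1 + 0.8625·K_p = 6.667.
K_p = (6.667 − 1)/0.8625 = 6.57.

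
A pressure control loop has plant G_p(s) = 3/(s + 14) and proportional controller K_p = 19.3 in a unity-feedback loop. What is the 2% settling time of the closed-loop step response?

Closed-loop transfer function: T(s) = K_p·G_p(s)/(1 + K_p·G_p(s)) = 57.9/(s + 14 + 57.9) = 57.9/(s + 71.9).
Time constant τ = 1/71.9 = 0.01391 s, so the 2% settling time is about 4τ = 0.0556 s.

T_s ≈ 0.0556 s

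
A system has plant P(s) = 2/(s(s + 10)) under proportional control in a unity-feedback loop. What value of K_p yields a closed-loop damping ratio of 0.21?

Closed-loop characteristic equation: s² + 10s + K_p·2 = 0.
So ω_n = √(2K_p) and 2ζω_n = 10, giving ζ = 10/(2√(2K_p)).
Setting ζ = 0.21: √(2K_p) = 10/(2·0.21) = 23.81, so K_p = 566.9/2 = 283.

K_p = 283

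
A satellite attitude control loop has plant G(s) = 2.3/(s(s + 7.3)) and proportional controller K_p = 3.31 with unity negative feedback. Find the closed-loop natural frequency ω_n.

1 + K_p·G(s) = 0 gives s² + 7.3s + 7.613 = 0.
So ω_n² = 7.613 ⇒ ω_n = 2.759 rad/s, and ζ = 7.3/(2ω_n) = 1.32.

ω_n = 2.76 rad/s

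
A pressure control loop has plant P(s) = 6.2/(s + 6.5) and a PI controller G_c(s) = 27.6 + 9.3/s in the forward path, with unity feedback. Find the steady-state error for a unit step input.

0

The open loop G_c(s)P(s) has a pole at the origin (type 1), so the static position error constant is infinite and e_ss = 1/(1+∞) = 0.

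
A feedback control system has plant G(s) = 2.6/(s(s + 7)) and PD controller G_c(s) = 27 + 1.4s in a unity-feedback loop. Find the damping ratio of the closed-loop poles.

Forward path: (27 + 1.4s)·2.6/(s(s+7)). The closed-loop characteristic equation is s² + (7 + 2.6·1.4)s + 2.6·27 = 0.
That is s² + 10.64s + 70.2 = 0, so ω_n = 8.379 rad/s and ζ = 10.64/(2·8.379) = 0.635.

ζ = 0.635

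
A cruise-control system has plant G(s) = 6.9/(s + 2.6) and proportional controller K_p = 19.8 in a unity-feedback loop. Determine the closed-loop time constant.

τ = 0.00718 s

Closed-loop transfer function: T(s) = K_p·G(s)/(1 + K_p·G(s)) = 136.6/(s + 2.6 + 136.6) = 136.6/(s + 139.2).
Time constant τ = 1/139.2 = 0.00718 s.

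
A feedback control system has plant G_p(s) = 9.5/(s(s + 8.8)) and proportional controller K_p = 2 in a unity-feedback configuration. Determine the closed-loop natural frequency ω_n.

1 + K_p·G_p(s) = 0 gives s² + 8.8s + 19 = 0.
So ω_n² = 19 ⇒ ω_n = 4.359 rad/s, and ζ = 8.8/(2ω_n) = 1.01.

ω_n = 4.36 rad/s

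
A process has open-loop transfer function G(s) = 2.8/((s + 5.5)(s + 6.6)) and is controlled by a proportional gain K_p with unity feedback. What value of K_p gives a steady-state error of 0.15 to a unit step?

Steady-state error for a unit step on this type-0 loop is 1/(1 + K_p·G(0)).
G(0) = 0.07713. Require 1/(1 + K_p·0.07713) = 0.15, so 1 + 0.07713·K_p = 6.667.
K_p = (6.667 − 1)/0.07713 = 73.5.

K_p = 73.5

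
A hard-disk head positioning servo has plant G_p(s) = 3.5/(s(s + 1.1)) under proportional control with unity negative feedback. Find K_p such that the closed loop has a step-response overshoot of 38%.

From %OS = 100·exp(−πζ/√(1−ζ²)) = 38%, ζ = −ln(0.38)/√(π²+ln²(0.38)) = 0.2943.
Characteristic equation s² + 1.1s + 3.5K_p = 0 gives ζ = 1.1/(2√(3.5K_p)).
Setting ζ = 0.2943: √(3.5K_p) = 1.1/(2·0.2943) = 1.869, so K_p = 3.491/3.5 = 0.998.

K_p = 0.998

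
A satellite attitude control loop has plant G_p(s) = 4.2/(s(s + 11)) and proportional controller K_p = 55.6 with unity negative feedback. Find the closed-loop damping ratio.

ζ = 0.36

The closed-loop denominator is s(s+11) + 55.6·4.2 = s² + 11s + 233.5.
Matching s² + 2ζω_n s + ω_n²: ω_n = √233.5 = 15.28 rad/s and 2ζω_n = 11, so ζ = 11/(2·15.28) = 0.36.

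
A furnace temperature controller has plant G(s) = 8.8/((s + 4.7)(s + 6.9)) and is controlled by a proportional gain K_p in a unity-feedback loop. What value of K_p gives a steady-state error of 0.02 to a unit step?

For a type-0 loop with proportional control, e_ss = 1/(1 + K_p·G(0)).
G(0) = 0.2714. Require 1/(1 + K_p·0.2714) = 0.02, so 1 + 0.2714·K_p = 50.
K_p = (50 − 1)/0.2714 = 181.

K_p = 181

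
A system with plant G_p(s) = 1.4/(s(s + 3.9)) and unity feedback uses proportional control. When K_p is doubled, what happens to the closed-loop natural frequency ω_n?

ω_n = √(1.4·K_p), which grows with K_p.

increase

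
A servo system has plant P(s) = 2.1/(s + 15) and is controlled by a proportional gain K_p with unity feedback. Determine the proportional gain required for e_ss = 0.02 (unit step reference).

The loop is type 0, so e_ss(step) = 1/(1 + K_pos) with K_pos = K_p·P(0).
P(0) = 0.14. Require 1/(1 + K_p·0.14) = 0.02, so 1 + 0.14·K_p = 50.
K_p = (50 − 1)/0.14 = 350.

K_p = 350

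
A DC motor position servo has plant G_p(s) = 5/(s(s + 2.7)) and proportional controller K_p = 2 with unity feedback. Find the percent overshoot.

22.7%

From 1 + K_pG_p(s) = 0: s² + 2.7s + 10 = 0 ⇒ ω_n = 3.162, ζ = 0.4269.
%OS = 100·exp(−πζ/√(1−ζ²)) = 100·exp(−π·0.4269/√0.8177) = 22.7%.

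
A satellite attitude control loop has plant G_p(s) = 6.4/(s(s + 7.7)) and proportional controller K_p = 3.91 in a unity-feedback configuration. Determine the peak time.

The closed-loop denominator s² + 7.7s + 25.02 gives ω_n = √25.02 = 5.002 and ζ = 7.7/(2ω_n) = 0.7696.
Damped frequency ω_d = ω_n√(1−ζ²) = 3.194 rad/s, so peak time T_p = π/ω_d = 0.984 s.

T_p = 0.984 s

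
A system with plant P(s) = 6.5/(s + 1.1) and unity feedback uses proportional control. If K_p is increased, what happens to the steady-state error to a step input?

The position error constant K_pos = K_p·P(0) grows with K_p, and e_ss = 1/(1+K_pos) falls.

decrease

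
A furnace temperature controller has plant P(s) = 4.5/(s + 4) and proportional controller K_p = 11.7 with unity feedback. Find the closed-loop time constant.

Closed-loop transfer function: T(s) = K_p·P(s)/(1 + K_p·P(s)) = 52.65/(s + 4 + 52.65) = 52.65/(s + 56.65).
Time constant τ = 1/56.65 = 0.0177 s.

τ = 0.0177 s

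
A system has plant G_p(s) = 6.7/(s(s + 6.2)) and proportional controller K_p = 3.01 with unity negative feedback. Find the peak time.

Closed-loop characteristic equation: s² + 6.2s + 20.17 = 0, so ω_n = 4.491 rad/s and ζ = 6.2/(2·4.491) = 0.6903.
Damped frequency ω_d = ω_n√(1−ζ²) = 3.249 rad/s, so peak time T_p = π/ω_d = 0.967 s.

T_p = 0.967 s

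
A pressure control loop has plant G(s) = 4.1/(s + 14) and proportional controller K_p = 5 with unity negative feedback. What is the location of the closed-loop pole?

s = -34.5

Closed-loop transfer function: T(s) = K_p·G(s)/(1 + K_p·G(s)) = 20.5/(s + 14 + 20.5) = 20.5/(s + 34.5).
The closed-loop pole is at s = −34.5.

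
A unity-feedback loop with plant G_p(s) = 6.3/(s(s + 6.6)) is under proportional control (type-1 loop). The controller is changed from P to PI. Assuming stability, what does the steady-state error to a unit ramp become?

The integrator raises the loop to type 2, so K_v → ∞ and e_ss to a ramp is zero.

0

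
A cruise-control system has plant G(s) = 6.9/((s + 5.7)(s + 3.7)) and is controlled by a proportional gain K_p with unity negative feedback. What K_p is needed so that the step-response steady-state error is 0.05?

K_p = 58.1

For a type-0 loop with proportional control, e_ss = 1/(1 + K_p·G(0)).
G(0) = 0.3272. Require 1/(1 + K_p·0.3272) = 0.05, so 1 + 0.3272·K_p = 20.
K_p = (20 − 1)/0.3272 = 58.1.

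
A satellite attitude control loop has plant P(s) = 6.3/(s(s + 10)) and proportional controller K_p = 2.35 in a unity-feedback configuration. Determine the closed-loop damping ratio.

1 + K_p·P(s) = 0 gives s² + 10s + 14.8 = 0.
Matching s² + 2ζω_n s + ω_n²: ω_n = √14.8 = 3.848 rad/s and 2ζω_n = 10, so ζ = 10/(2·3.848) = 1.3.

ζ = 1.3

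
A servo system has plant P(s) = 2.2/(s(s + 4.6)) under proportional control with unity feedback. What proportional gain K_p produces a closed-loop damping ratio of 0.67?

K_p = 5.36

Closed-loop characteristic equation: s² + 4.6s + K_p·2.2 = 0.
So ω_n = √(2.2K_p) and 2ζω_n = 4.6, giving ζ = 4.6/(2√(2.2K_p)).
Setting ζ = 0.67: √(2.2K_p) = 4.6/(2·0.67) = 3.433, so K_p = 11.78/2.2 = 5.36.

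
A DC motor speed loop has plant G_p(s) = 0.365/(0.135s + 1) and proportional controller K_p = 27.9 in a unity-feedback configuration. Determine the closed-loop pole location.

s = -82.84

Closed loop: T(s) = K_p·G_p/(1+K_p·G_p) = 10.18/(0.135s + 1 + 10.18), with pole at s = −(1 + 10.18)/0.135 = −82.84.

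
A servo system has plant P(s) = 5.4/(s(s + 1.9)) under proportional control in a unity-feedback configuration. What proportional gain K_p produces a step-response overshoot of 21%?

K_p = 0.844

From %OS = 100·exp(−πζ/√(1−ζ²)) = 21%, ζ = −ln(0.21)/√(π²+ln²(0.21)) = 0.4449.
Characteristic equation s² + 1.9s + 5.4K_p = 0 gives ζ = 1.9/(2√(5.4K_p)).
Setting ζ = 0.4449: √(5.4K_p) = 1.9/(2·0.4449) = 2.135, so K_p = 4.56/5.4 = 0.844.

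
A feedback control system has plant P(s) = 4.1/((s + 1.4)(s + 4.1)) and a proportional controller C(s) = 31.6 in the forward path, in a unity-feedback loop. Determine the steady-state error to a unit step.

0.0424

The loop is type 0. Static position error constant K_pos = C(0)·P(0) = 31.6·0.7143 = 22.57.
Steady-state error to a unit step: e_ss = 1/(1+K_pos) = 1/23.57 = 0.0424.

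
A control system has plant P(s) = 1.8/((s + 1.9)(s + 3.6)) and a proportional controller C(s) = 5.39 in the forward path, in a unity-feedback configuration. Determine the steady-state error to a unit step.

The loop is type 0. Static position error constant K_pos = C(0)·P(0) = 5.39·0.2632 = 1.418.
Steady-state error to a unit step: e_ss = 1/(1+K_pos) = 1/2.418 = 0.413.

0.413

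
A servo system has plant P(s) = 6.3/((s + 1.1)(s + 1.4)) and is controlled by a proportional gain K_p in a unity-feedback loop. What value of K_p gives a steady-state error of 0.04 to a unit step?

For a type-0 loop with proportional control, e_ss = 1/(1 + K_p·P(0)).
P(0) = 4.091. Require 1/(1 + K_p·4.091) = 0.04, so 1 + 4.091·K_p = 25.
K_p = (25 − 1)/4.091 = 5.87.

K_p = 5.87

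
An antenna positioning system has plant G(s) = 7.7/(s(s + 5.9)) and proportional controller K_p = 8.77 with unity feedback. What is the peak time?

T_p = 0.41 s

Closed-loop characteristic equation: s² + 5.9s + 67.53 = 0, so ω_n = 8.218 rad/s and ζ = 5.9/(2·8.218) = 0.359.
Damped frequency ω_d = ω_n√(1−ζ²) = 7.67 rad/s, so peak time T_p = π/ω_d = 0.41 s.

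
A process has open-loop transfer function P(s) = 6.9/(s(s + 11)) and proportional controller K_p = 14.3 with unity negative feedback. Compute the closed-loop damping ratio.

1 + K_p·P(s) = 0 gives s² + 11s + 98.67 = 0.
So ω_n² = 98.67 ⇒ ω_n = 9.933 rad/s, and ζ = 11/(2ω_n) = 0.554.

ζ = 0.554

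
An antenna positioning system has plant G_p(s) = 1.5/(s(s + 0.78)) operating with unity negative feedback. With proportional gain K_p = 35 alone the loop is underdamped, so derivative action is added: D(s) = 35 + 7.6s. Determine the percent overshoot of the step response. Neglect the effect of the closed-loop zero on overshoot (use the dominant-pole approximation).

Forward path: (35 + 7.6s)·1.5/(s(s+0.78)). The closed-loop characteristic equation is s² + (0.78 + 1.5·7.6)s + 1.5·35 = 0.
That is s² + 12.18s + 52.5 = 0, so ω_n = 7.246 rad/s and ζ = 12.18/(2·7.246) = 0.8405.
%OS = 100·exp(−πζ/√(1−ζ²)) = 0.765%.

0.765%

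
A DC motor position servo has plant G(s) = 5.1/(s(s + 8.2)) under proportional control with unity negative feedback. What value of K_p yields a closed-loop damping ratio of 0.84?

Closed-loop characteristic equation: s² + 8.2s + K_p·5.1 = 0.
So ω_n = √(5.1K_p) and 2ζω_n = 8.2, giving ζ = 8.2/(2√(5.1K_p)).
Setting ζ = 0.84: √(5.1K_p) = 8.2/(2·0.84) = 4.881, so K_p = 23.82/5.1 = 4.67.

K_p = 4.67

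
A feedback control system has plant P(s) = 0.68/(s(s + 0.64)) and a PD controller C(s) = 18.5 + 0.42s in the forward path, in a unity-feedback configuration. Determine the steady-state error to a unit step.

0

The open loop C(s)P(s) has a pole at the origin (type 1), so the static position error constant is infinite and e_ss = 1/(1+∞) = 0.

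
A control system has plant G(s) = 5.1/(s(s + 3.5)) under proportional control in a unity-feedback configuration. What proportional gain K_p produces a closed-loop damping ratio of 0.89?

K_p = 0.758

Closed-loop characteristic equation: s² + 3.5s + K_p·5.1 = 0.
So ω_n = √(5.1K_p) and 2ζω_n = 3.5, giving ζ = 3.5/(2√(5.1K_p)).
Setting ζ = 0.89: √(5.1K_p) = 3.5/(2·0.89) = 1.966, so K_p = 3.866/5.1 = 0.758.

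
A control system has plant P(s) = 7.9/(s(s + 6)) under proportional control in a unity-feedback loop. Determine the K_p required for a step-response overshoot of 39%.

From %OS = 100·exp(−πζ/√(1−ζ²)) = 39%, ζ = −ln(0.39)/√(π²+ln²(0.39)) = 0.2871.
Characteristic equation s² + 6s + 7.9K_p = 0 gives ζ = 6/(2√(7.9K_p)).
Setting ζ = 0.2871: √(7.9K_p) = 6/(2·0.2871) = 10.45, so K_p = 109.2/7.9 = 13.8.

K_p = 13.8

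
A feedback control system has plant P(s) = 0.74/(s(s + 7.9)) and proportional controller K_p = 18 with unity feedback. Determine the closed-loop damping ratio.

The closed-loop denominator is s(s+7.9) + 18·0.74 = s² + 7.9s + 13.32.
So ω_n² = 13.32 ⇒ ω_n = 3.65 rad/s, and ζ = 7.9/(2ω_n) = 1.08.

ζ = 1.08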